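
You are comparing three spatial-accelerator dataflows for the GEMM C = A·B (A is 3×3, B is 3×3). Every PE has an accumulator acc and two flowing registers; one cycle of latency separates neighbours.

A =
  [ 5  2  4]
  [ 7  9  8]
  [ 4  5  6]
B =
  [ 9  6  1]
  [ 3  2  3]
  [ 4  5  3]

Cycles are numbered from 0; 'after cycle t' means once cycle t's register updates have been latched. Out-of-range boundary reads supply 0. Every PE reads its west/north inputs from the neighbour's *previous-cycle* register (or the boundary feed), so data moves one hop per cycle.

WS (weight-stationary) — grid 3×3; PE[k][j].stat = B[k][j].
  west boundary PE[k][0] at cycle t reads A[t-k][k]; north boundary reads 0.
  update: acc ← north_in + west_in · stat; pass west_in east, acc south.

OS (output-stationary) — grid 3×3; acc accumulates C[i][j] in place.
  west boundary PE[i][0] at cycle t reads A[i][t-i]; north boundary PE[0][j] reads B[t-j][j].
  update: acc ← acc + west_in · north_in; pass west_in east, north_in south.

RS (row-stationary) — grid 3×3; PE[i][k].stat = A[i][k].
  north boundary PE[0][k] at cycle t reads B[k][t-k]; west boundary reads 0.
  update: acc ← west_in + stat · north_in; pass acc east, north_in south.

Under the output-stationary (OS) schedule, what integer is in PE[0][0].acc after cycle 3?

PE[0][0].acc = 67

OS 3×3: PE[0][0] cycle-by-cycle (with neighbour feeds):
  cycle 0: PE[0][0] → acc 45, east 5, south 9
  cycle 1: PE[0][0] → acc 51, east 2, south 3
  cycle 2: PE[0][0] → acc 67, east 4, south 4
  cycle 3: PE[0][0] → acc 67, east 0, south 0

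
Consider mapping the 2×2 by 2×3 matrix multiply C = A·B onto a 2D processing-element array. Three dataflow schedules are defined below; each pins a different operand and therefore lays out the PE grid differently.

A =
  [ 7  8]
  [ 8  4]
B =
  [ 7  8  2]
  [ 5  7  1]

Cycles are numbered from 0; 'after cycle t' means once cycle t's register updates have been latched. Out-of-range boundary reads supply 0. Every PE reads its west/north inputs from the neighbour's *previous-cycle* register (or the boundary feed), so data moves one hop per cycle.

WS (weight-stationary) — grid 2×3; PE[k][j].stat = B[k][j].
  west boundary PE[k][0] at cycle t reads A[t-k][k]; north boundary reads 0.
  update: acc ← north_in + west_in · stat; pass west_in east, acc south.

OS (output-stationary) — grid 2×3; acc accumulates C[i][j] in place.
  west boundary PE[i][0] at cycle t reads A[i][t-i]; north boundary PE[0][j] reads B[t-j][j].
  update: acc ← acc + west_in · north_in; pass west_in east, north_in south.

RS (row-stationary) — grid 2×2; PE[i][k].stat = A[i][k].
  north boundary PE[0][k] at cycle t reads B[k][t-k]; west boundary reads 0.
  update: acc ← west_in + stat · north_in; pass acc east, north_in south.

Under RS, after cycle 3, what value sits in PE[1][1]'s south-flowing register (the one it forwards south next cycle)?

RS (2×2). Following PE[1][1] plus its west/north inputs:
  [0] (0,1) acc=0 (h:0 v:0)
  [0] (1,0) acc=0 (h:0 v:0)
  [0] (1,1) acc=0 (h:0 v:0)
  [1] (0,1) acc=89 (h:89 v:5)
  [1] (1,0) acc=56 (h:56 v:7)
  [1] (1,1) acc=0 (h:0 v:0)
  [2] (0,1) acc=112 (h:112 v:7)
  [2] (1,0) acc=64 (h:64 v:8)
  [2] (1,1) acc=76 (h:76 v:5)
  [3] (0,1) acc=22 (h:22 v:1)
  [3] (1,0) acc=16 (h:16 v:2)
  [3] (1,1) acc=92 (h:92 v:7)

register = 7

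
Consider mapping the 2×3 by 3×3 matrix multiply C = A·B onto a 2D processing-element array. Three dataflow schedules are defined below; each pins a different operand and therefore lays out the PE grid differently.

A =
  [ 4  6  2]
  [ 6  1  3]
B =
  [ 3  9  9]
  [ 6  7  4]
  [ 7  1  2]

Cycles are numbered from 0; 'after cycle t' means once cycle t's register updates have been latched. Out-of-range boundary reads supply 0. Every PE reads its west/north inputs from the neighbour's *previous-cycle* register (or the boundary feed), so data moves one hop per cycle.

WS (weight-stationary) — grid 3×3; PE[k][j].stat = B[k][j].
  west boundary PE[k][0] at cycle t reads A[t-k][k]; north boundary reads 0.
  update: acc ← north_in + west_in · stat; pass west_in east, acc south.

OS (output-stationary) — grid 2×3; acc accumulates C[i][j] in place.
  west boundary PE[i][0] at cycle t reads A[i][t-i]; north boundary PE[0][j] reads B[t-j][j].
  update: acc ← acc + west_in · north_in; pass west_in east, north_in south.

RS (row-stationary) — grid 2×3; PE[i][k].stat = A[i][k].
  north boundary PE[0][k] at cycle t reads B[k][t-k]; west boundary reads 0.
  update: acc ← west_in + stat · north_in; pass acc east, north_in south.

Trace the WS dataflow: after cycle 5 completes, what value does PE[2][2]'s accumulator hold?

WS (3×3). Following PE[2][2] plus its west/north inputs:
  c0 r1c2: 0 / 0 / 0
  c0 r2c1: 0 / 0 / 0
  c0 r2c2: 0 / 0 / 0
  c1 r1c2: 0 / 0 / 0
  c1 r2c1: 0 / 0 / 0
  c1 r2c2: 0 / 0 / 0
  c2 r1c2: 0 / 0 / 0
  c2 r2c1: 0 / 0 / 0
  c2 r2c2: 0 / 0 / 0
  c3 r1c2: 60 / 6 / 60
  c3 r2c1: 80 / 2 / 80
  c3 r2c2: 0 / 0 / 0
  c4 r1c2: 58 / 1 / 58
  c4 r2c1: 64 / 3 / 64
  c4 r2c2: 64 / 2 / 64
  c5 r1c2: 0 / 0 / 0
  c5 r2c1: 0 / 0 / 0
  c5 r2c2: 64 / 3 / 64

PE[2][2].acc = 64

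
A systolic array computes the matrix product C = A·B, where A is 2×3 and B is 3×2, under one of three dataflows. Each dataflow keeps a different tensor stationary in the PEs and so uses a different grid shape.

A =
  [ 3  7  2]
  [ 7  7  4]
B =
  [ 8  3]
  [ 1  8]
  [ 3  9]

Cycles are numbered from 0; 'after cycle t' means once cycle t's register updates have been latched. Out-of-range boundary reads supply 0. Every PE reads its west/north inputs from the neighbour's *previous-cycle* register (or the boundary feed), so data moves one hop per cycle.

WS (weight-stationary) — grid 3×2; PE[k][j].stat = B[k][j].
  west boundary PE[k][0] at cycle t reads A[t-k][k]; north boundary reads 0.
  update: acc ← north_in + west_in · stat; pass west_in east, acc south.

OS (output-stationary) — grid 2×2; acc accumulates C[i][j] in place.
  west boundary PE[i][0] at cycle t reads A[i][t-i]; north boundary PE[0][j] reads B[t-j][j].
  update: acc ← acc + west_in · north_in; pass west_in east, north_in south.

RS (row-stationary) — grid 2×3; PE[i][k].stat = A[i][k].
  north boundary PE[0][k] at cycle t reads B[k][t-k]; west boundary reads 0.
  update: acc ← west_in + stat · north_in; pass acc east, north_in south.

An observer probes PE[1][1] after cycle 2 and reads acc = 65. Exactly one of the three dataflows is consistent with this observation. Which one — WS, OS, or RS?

WS (3×2 grid), PE[1][1]:
  cycle 0: PE[1][1] → acc 0, east 0, south 0
  cycle 1: PE[1][1] → acc 0, east 0, south 0
  cycle 2: PE[1][1] → acc 65, east 7, south 65
OS (2×2 grid), PE[1][1]:
  cycle 0: PE[1][1] → acc 0, east 0, south 0
  cycle 1: PE[1][1] → acc 0, east 0, south 0
  cycle 2: PE[1][1] → acc 21, east 7, south 3
RS (2×3 grid), PE[1][1]:
  cycle 0: PE[1][1] → acc 0, east 0, south 0
  cycle 1: PE[1][1] → acc 0, east 0, south 0
  cycle 2: PE[1][1] → acc 63, east 63, south 1

dataflow = WS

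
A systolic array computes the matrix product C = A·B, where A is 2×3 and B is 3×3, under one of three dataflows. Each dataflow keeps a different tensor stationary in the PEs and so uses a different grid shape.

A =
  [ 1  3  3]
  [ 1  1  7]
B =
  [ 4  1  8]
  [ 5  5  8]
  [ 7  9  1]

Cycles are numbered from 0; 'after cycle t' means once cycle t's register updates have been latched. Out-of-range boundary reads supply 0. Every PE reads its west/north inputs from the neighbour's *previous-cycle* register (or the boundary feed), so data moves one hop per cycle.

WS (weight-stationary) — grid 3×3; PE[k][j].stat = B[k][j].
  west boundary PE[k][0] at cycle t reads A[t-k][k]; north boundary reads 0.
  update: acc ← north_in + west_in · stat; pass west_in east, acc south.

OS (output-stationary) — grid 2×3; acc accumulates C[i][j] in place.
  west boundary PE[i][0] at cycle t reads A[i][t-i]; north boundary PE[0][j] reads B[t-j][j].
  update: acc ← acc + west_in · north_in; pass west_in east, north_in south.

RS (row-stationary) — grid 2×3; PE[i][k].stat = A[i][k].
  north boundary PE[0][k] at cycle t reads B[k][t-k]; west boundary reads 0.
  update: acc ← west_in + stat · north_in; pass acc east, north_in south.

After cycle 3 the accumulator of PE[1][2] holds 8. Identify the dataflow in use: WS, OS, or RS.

dataflow = OS

— WS: 3×3; PE[1][2] trace:
  0: (1,2).acc=0  regs=<0,0>
  1: (1,2).acc=0  regs=<0,0>
  2: (1,2).acc=0  regs=<0,0>
  3: (1,2).acc=32  regs=<3,32>
— OS: 2×3; PE[1][2] trace:
  0: (1,2).acc=0  regs=<0,0>
  1: (1,2).acc=0  regs=<0,0>
  2: (1,2).acc=0  regs=<0,0>
  3: (1,2).acc=8  regs=<1,8>
— RS: 2×3; PE[1][2] trace:
  0: (1,2).acc=0  regs=<0,0>
  1: (1,2).acc=0  regs=<0,0>
  2: (1,2).acc=0  regs=<0,0>
  3: (1,2).acc=58  regs=<58,7>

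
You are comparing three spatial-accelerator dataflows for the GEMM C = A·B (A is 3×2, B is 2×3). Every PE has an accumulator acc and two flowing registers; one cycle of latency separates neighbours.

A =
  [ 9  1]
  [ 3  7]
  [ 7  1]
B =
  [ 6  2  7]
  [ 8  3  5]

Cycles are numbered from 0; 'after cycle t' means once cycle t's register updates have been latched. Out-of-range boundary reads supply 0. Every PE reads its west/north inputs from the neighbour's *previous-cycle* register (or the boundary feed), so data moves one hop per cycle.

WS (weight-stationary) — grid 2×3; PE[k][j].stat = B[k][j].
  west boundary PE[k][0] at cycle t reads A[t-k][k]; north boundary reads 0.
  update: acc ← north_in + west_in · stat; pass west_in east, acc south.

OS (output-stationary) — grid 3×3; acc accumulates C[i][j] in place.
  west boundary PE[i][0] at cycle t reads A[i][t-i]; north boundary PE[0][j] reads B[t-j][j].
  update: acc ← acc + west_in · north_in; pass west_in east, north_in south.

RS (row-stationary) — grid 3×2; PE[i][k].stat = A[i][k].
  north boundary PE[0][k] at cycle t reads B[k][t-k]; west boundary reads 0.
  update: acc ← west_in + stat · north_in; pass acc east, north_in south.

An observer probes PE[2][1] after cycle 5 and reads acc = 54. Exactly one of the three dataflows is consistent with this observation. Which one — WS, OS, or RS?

dataflow = RS

WS (2×3): PE[2][1] does not exist.
OS (3×3 grid), PE[2][1]:
  [0] (2,1) acc=0 (h:0 v:0)
  [1] (2,1) acc=0 (h:0 v:0)
  [2] (2,1) acc=0 (h:0 v:0)
  [3] (2,1) acc=14 (h:7 v:2)
  [4] (2,1) acc=17 (h:1 v:3)
  [5] (2,1) acc=17 (h:0 v:0)
RS (3×2 grid), PE[2][1]:
  [0] (2,1) acc=0 (h:0 v:0)
  [1] (2,1) acc=0 (h:0 v:0)
  [2] (2,1) acc=0 (h:0 v:0)
  [3] (2,1) acc=50 (h:50 v:8)
  [4] (2,1) acc=17 (h:17 v:3)
  [5] (2,1) acc=54 (h:54 v:5)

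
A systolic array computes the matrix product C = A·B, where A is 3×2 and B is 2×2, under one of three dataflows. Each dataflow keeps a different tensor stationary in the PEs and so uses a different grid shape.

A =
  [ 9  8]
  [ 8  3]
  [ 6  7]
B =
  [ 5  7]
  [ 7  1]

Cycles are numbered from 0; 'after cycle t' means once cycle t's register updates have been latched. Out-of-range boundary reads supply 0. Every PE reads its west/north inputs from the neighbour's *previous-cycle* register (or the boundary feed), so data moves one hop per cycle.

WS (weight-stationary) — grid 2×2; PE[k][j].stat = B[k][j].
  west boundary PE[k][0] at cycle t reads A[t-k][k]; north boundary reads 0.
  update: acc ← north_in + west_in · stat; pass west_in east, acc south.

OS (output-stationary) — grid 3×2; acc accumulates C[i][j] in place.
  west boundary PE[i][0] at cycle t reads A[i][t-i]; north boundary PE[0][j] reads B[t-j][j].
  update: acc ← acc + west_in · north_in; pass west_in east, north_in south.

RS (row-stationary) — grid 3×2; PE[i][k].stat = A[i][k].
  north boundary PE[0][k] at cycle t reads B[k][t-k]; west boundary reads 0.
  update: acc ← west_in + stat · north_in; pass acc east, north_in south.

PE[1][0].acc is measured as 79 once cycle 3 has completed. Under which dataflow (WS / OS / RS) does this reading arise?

dataflow = WS

WS [2×2] PE[1][0] across cycles:
  after 0 — PE[1][0] acc=0, pass-E 0, pass-S 0
  after 1 — PE[1][0] acc=101, pass-E 8, pass-S 101
  after 2 — PE[1][0] acc=61, pass-E 3, pass-S 61
  after 3 — PE[1][0] acc=79, pass-E 7, pass-S 79
OS [3×2] PE[1][0] across cycles:
  after 0 — PE[1][0] acc=0, pass-E 0, pass-S 0
  after 1 — PE[1][0] acc=40, pass-E 8, pass-S 5
  after 2 — PE[1][0] acc=61, pass-E 3, pass-S 7
  after 3 — PE[1][0] acc=61, pass-E 0, pass-S 0
RS [3×2] PE[1][0] across cycles:
  after 0 — PE[1][0] acc=0, pass-E 0, pass-S 0
  after 1 — PE[1][0] acc=40, pass-E 40, pass-S 5
  after 2 — PE[1][0] acc=56, pass-E 56, pass-S 7
  after 3 — PE[1][0] acc=0, pass-E 0, pass-S 0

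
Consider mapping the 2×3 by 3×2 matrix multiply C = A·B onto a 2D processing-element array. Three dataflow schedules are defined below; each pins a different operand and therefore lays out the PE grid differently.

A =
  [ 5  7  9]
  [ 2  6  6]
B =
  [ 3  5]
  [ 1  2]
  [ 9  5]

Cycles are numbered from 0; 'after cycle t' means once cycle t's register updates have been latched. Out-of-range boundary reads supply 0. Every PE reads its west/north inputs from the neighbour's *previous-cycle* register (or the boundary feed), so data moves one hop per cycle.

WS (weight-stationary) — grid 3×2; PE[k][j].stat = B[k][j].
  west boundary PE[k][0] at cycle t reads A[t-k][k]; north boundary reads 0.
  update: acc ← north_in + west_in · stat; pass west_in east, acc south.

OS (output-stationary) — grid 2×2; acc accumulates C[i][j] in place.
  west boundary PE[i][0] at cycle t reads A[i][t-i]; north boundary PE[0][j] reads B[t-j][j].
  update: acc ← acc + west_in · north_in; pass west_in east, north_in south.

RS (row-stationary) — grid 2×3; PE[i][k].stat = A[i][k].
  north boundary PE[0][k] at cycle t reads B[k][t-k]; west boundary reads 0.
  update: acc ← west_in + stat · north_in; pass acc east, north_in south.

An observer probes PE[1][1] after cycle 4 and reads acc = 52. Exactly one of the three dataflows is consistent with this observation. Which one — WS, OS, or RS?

dataflow = OS

Under WS (3×2), PE[1][1]:
  t=0 PE[1][1]: acc=0 h=0 v=0
  t=1 PE[1][1]: acc=0 h=0 v=0
  t=2 PE[1][1]: acc=39 h=7 v=39
  t=3 PE[1][1]: acc=22 h=6 v=22
  t=4 PE[1][1]: acc=0 h=0 v=0
Under OS (2×2), PE[1][1]:
  t=0 PE[1][1]: acc=0 h=0 v=0
  t=1 PE[1][1]: acc=0 h=0 v=0
  t=2 PE[1][1]: acc=10 h=2 v=5
  t=3 PE[1][1]: acc=22 h=6 v=2
  t=4 PE[1][1]: acc=52 h=6 v=5
Under RS (2×3), PE[1][1]:
  t=0 PE[1][1]: acc=0 h=0 v=0
  t=1 PE[1][1]: acc=0 h=0 v=0
  t=2 PE[1][1]: acc=12 h=12 v=1
  t=3 PE[1][1]: acc=22 h=22 v=2
  t=4 PE[1][1]: acc=0 h=0 v=0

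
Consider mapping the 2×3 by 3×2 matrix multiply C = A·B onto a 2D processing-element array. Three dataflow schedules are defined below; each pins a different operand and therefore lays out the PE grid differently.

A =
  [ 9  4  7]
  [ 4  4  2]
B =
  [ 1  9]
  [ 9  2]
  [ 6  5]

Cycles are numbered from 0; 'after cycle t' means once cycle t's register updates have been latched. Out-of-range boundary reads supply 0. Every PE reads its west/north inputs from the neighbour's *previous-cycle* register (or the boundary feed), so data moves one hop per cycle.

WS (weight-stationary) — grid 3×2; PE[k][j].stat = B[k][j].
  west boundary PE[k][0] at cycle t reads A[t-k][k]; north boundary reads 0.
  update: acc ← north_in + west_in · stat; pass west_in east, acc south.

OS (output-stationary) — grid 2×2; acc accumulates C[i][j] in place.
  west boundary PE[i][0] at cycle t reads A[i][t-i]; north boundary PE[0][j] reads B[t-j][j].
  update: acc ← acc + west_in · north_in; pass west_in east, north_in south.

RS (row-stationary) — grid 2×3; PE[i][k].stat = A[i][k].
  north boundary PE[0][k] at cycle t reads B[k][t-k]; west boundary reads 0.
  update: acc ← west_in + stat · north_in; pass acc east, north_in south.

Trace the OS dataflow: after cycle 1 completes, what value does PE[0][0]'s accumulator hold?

PE[0][0].acc = 45

Tracing OS — 2×2 array, target PE[0][0]:
  0: (0,0).acc=9  regs=<9,1>
  1: (0,0).acc=45  regs=<4,9>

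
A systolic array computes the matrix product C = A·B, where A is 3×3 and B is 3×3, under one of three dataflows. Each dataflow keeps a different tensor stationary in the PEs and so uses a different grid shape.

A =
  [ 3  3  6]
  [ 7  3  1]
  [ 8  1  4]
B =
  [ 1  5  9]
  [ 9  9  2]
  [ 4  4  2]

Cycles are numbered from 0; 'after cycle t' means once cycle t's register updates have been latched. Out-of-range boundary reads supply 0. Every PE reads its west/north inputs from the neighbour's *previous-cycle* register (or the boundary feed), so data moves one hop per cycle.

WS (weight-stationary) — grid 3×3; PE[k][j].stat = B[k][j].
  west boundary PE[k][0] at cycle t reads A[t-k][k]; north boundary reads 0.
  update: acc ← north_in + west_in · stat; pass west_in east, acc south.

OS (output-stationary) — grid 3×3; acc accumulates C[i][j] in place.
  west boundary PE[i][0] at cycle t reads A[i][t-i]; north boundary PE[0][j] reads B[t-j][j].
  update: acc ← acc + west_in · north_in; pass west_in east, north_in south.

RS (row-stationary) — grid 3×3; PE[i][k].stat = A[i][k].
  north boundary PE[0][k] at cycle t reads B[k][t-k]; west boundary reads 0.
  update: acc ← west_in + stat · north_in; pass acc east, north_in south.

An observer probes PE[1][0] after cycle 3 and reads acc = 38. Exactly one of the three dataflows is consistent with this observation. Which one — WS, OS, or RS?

WS (3×3 grid), PE[1][0]:
  c0 r1c0: 0 / 0 / 0
  c1 r1c0: 30 / 3 / 30
  c2 r1c0: 34 / 3 / 34
  c3 r1c0: 17 / 1 / 17
OS (3×3 grid), PE[1][0]:
  c0 r1c0: 0 / 0 / 0
  c1 r1c0: 7 / 7 / 1
  c2 r1c0: 34 / 3 / 9
  c3 r1c0: 38 / 1 / 4
RS (3×3 grid), PE[1][0]:
  c0 r1c0: 0 / 0 / 0
  c1 r1c0: 7 / 7 / 1
  c2 r1c0: 35 / 35 / 5
  c3 r1c0: 63 / 63 / 9

dataflow = OS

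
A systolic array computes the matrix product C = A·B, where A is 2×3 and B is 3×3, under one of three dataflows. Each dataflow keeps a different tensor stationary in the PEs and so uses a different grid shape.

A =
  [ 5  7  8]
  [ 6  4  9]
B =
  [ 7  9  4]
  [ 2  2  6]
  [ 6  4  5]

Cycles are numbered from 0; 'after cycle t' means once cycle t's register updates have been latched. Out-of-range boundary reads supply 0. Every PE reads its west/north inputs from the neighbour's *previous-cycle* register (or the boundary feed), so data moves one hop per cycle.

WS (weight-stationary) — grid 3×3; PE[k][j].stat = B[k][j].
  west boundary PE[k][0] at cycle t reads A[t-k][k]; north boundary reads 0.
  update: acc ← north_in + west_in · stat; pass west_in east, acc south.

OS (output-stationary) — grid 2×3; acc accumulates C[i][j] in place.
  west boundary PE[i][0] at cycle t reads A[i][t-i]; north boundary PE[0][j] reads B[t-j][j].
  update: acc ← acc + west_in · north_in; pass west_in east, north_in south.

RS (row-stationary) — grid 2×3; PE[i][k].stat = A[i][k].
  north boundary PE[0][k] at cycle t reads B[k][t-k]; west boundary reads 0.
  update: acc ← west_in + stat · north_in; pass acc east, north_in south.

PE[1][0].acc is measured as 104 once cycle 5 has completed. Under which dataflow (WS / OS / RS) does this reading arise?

Under WS (3×3), PE[1][0]:
  [0] (1,0) acc=0 (h:0 v:0)
  [1] (1,0) acc=49 (h:7 v:49)
  [2] (1,0) acc=50 (h:4 v:50)
  [3] (1,0) acc=0 (h:0 v:0)
  [4] (1,0) acc=0 (h:0 v:0)
  [5] (1,0) acc=0 (h:0 v:0)
Under OS (2×3), PE[1][0]:
  [0] (1,0) acc=0 (h:0 v:0)
  [1] (1,0) acc=42 (h:6 v:7)
  [2] (1,0) acc=50 (h:4 v:2)
  [3] (1,0) acc=104 (h:9 v:6)
  [4] (1,0) acc=104 (h:0 v:0)
  [5] (1,0) acc=104 (h:0 v:0)
Under RS (2×3), PE[1][0]:
  [0] (1,0) acc=0 (h:0 v:0)
  [1] (1,0) acc=42 (h:42 v:7)
  [2] (1,0) acc=54 (h:54 v:9)
  [3] (1,0) acc=24 (h:24 v:4)
  [4] (1,0) acc=0 (h:0 v:0)
  [5] (1,0) acc=0 (h:0 v:0)

dataflow = OS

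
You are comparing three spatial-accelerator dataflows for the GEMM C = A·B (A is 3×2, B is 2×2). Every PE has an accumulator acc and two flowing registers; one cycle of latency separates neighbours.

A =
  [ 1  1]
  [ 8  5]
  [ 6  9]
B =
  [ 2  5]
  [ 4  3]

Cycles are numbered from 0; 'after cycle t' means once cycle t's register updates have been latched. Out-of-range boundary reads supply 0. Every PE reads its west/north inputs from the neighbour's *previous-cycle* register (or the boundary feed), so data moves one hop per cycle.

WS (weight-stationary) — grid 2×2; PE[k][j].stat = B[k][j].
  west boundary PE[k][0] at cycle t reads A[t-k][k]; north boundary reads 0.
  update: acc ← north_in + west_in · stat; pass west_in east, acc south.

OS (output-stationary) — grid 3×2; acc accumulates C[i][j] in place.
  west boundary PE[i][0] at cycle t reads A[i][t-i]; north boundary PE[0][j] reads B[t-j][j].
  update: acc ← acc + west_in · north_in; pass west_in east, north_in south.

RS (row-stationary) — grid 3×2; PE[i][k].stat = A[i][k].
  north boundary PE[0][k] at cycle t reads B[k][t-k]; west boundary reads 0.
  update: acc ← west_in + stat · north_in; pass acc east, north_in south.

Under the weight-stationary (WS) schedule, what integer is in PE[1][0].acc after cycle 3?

PE[1][0].acc = 48

WS (2×2). Following PE[1][0] plus its west/north inputs:
  0: (0,0).acc=2  regs=<1,2>
  0: (1,0).acc=0  regs=<0,0>
  1: (0,0).acc=16  regs=<8,16>
  1: (1,0).acc=6  regs=<1,6>
  2: (0,0).acc=12  regs=<6,12>
  2: (1,0).acc=36  regs=<5,36>
  3: (0,0).acc=0  regs=<0,0>
  3: (1,0).acc=48  regs=<9,48>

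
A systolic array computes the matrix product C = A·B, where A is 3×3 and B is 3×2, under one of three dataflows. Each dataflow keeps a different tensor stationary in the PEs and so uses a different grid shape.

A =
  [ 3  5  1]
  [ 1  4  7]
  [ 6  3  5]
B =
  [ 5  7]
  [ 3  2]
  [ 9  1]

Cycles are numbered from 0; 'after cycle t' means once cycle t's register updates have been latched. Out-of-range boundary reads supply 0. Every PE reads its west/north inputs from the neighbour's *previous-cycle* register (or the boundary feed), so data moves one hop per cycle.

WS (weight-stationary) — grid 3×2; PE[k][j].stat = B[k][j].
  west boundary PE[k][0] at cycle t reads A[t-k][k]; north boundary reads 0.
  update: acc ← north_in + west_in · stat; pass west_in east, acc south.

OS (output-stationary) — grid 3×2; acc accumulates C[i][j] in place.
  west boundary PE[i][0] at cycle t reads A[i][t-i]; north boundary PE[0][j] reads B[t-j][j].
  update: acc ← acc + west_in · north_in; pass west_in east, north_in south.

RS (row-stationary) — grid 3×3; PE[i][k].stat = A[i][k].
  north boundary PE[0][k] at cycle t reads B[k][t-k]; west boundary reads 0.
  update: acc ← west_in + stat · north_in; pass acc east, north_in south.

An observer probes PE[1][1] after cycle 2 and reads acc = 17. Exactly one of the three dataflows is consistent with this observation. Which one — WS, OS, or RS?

dataflow = RS

WS (3×2 grid), PE[1][1]:
  t=0 PE[1][1]: acc=0 h=0 v=0
  t=1 PE[1][1]: acc=0 h=0 v=0
  t=2 PE[1][1]: acc=31 h=5 v=31
OS (3×2 grid), PE[1][1]:
  t=0 PE[1][1]: acc=0 h=0 v=0
  t=1 PE[1][1]: acc=0 h=0 v=0
  t=2 PE[1][1]: acc=7 h=1 v=7
RS (3×3 grid), PE[1][1]:
  t=0 PE[1][1]: acc=0 h=0 v=0
  t=1 PE[1][1]: acc=0 h=0 v=0
  t=2 PE[1][1]: acc=17 h=17 v=3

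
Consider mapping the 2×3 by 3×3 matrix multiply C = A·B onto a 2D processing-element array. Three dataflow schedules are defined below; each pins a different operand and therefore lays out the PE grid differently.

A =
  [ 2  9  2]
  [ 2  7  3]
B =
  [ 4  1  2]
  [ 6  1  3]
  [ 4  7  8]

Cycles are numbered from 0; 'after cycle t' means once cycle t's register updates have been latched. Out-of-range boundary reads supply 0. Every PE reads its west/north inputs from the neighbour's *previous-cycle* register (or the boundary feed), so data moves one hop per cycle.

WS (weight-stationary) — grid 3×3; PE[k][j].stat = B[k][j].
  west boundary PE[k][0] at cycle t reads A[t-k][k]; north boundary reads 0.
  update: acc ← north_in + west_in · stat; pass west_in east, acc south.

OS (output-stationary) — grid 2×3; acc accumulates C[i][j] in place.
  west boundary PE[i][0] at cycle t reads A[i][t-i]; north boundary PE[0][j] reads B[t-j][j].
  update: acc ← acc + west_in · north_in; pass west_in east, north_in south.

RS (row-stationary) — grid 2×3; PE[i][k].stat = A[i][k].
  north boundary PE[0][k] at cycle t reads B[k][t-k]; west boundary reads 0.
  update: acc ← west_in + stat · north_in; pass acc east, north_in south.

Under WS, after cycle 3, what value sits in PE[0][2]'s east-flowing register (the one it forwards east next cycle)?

WS (3×3). Following PE[0][2] plus its west/north inputs:
  [0] (0,1) acc=0 (h:0 v:0)
  [0] (0,2) acc=0 (h:0 v:0)
  [1] (0,1) acc=2 (h:2 v:2)
  [1] (0,2) acc=0 (h:0 v:0)
  [2] (0,1) acc=2 (h:2 v:2)
  [2] (0,2) acc=4 (h:2 v:4)
  [3] (0,1) acc=0 (h:0 v:0)
  [3] (0,2) acc=4 (h:2 v:4)

register = 2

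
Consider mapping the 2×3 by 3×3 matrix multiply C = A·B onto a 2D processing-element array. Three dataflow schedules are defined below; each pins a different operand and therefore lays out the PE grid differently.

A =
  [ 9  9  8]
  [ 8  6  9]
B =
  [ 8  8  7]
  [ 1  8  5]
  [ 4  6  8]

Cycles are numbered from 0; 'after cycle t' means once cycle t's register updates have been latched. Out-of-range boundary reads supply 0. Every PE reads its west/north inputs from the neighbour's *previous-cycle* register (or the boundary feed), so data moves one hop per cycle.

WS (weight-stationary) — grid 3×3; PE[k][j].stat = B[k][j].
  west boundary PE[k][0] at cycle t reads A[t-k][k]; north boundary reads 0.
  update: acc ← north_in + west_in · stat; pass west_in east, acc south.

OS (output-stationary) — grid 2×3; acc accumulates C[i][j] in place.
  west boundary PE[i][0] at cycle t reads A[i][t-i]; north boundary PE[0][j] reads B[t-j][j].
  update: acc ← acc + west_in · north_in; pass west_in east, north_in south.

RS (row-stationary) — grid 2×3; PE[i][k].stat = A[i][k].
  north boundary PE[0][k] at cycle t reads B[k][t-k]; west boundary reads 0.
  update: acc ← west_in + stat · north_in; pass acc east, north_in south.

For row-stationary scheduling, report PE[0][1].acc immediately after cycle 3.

PE[0][1].acc = 108

RS on a 2×3 grid — tracing PE[0][1] and its feeders:
  after 0 — PE[0][0] acc=72, pass-E 72, pass-S 8
  after 0 — PE[0][1] acc=0, pass-E 0, pass-S 0
  after 1 — PE[0][0] acc=72, pass-E 72, pass-S 8
  after 1 — PE[0][1] acc=81, pass-E 81, pass-S 1
  after 2 — PE[0][0] acc=63, pass-E 63, pass-S 7
  after 2 — PE[0][1] acc=144, pass-E 144, pass-S 8
  after 3 — PE[0][0] acc=0, pass-E 0, pass-S 0
  after 3 — PE[0][1] acc=108, pass-E 108, pass-S 5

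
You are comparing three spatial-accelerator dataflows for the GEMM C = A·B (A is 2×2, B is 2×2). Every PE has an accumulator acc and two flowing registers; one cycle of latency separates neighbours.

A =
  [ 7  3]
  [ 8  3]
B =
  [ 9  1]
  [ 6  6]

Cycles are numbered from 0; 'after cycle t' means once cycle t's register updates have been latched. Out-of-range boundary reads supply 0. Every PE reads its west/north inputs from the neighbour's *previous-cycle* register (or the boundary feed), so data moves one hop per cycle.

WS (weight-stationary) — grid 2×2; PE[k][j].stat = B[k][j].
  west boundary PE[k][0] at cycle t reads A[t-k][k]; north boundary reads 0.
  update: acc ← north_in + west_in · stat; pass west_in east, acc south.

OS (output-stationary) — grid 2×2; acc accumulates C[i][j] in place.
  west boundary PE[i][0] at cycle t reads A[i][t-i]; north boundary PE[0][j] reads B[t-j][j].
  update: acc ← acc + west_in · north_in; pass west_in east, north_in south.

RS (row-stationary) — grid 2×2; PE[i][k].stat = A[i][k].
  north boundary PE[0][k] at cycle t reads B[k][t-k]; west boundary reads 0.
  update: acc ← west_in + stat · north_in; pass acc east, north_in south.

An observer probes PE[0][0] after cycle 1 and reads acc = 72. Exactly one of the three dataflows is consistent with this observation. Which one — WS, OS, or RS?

dataflow = WS

WS [2×2] PE[0][0] across cycles:
  0: (0,0).acc=63  regs=<7,63>
  1: (0,0).acc=72  regs=<8,72>
OS [2×2] PE[0][0] across cycles:
  0: (0,0).acc=63  regs=<7,9>
  1: (0,0).acc=81  regs=<3,6>
RS [2×2] PE[0][0] across cycles:
  0: (0,0).acc=63  regs=<63,9>
  1: (0,0).acc=7  regs=<7,1>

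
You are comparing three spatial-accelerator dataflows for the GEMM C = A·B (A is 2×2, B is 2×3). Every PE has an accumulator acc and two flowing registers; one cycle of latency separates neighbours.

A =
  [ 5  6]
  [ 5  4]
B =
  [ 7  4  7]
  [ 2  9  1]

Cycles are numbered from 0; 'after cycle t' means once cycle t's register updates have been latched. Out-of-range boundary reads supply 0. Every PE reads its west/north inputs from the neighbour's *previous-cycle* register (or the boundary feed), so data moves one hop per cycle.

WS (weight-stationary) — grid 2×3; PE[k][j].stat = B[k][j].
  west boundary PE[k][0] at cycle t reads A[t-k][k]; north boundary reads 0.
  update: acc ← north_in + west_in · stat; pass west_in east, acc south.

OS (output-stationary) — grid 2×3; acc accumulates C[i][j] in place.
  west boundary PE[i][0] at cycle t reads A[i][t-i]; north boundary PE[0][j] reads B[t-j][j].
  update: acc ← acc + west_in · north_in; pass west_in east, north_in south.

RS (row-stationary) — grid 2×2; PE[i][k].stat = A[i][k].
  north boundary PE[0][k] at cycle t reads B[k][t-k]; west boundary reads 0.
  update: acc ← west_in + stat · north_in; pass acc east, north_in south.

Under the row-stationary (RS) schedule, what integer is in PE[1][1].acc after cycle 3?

RS 2×2: PE[1][1] cycle-by-cycle (with neighbour feeds):
  cycle 0: PE[0][1] → acc 0, east 0, south 0
  cycle 0: PE[1][0] → acc 0, east 0, south 0
  cycle 0: PE[1][1] → acc 0, east 0, south 0
  cycle 1: PE[0][1] → acc 47, east 47, south 2
  cycle 1: PE[1][0] → acc 35, east 35, south 7
  cycle 1: PE[1][1] → acc 0, east 0, south 0
  cycle 2: PE[0][1] → acc 74, east 74, south 9
  cycle 2: PE[1][0] → acc 20, east 20, south 4
  cycle 2: PE[1][1] → acc 43, east 43, south 2
  cycle 3: PE[0][1] → acc 41, east 41, south 1
  cycle 3: PE[1][0] → acc 35, east 35, south 7
  cycle 3: PE[1][1] → acc 56, east 56, south 9

PE[1][1].acc = 56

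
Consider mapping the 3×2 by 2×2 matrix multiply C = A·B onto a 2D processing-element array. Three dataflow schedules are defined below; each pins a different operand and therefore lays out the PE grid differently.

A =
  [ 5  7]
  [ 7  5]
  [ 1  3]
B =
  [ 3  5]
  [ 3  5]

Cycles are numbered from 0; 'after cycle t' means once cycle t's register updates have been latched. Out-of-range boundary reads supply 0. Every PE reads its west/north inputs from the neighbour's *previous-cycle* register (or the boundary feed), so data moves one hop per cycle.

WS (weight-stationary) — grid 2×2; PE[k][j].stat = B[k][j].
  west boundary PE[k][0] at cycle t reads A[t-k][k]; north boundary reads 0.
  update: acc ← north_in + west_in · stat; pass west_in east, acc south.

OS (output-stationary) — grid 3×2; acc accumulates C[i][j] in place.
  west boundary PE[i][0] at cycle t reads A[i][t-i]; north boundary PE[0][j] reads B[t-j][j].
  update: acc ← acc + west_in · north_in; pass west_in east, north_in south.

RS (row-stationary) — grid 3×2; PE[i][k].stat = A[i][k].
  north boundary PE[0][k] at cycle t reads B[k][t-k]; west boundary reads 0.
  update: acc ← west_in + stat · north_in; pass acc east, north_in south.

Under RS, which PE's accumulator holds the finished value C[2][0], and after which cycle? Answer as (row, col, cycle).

RS — PE[2][1] is where C[2][0] collects:
  t=0 PE[2][1]: acc=0 h=0 v=0
  t=1 PE[2][1]: acc=0 h=0 v=0
  t=2 PE[2][1]: acc=0 h=0 v=0
  t=3 PE[2][1]: acc=12 h=12 v=3

(row, col, cycle) = (2, 1, 3)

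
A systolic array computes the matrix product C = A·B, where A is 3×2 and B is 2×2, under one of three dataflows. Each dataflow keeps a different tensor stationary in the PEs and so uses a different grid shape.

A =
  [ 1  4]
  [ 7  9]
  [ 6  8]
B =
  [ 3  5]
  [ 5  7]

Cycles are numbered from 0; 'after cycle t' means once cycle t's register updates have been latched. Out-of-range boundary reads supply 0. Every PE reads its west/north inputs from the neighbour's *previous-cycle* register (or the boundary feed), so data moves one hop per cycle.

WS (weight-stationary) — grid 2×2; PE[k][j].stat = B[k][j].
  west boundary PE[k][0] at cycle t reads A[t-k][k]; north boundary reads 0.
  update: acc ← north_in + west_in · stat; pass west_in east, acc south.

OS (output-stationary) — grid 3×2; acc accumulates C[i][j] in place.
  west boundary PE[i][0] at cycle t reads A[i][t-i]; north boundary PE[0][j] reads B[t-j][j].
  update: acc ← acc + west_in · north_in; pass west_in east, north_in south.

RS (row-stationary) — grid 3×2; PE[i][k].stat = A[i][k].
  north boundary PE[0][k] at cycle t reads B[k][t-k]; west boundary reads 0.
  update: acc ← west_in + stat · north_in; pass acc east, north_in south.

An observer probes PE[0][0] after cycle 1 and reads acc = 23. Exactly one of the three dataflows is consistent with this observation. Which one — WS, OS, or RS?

WS (2×2 grid), PE[0][0]:
  cycle 0: PE[0][0] → acc 3, east 1, south 3
  cycle 1: PE[0][0] → acc 21, east 7, south 21
OS (3×2 grid), PE[0][0]:
  cycle 0: PE[0][0] → acc 3, east 1, south 3
  cycle 1: PE[0][0] → acc 23, east 4, south 5
RS (3×2 grid), PE[0][0]:
  cycle 0: PE[0][0] → acc 3, east 3, south 3
  cycle 1: PE[0][0] → acc 5, east 5, south 5

dataflow = OS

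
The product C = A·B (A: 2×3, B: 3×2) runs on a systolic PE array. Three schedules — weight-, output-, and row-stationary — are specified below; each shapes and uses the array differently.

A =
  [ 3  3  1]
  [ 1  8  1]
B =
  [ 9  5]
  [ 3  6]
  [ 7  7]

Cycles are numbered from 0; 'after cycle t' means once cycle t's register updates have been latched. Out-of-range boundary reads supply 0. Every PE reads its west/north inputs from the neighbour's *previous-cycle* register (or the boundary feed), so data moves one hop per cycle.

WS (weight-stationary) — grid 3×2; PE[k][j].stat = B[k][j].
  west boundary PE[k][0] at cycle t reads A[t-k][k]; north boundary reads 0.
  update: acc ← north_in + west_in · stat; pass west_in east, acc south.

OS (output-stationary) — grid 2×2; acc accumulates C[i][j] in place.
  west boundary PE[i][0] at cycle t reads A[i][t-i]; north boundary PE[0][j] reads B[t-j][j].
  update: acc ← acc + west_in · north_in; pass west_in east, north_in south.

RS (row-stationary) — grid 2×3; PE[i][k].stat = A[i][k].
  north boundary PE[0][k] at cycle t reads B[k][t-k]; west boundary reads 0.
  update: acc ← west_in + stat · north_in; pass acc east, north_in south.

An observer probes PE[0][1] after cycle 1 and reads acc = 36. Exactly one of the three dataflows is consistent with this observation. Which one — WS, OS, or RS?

Under WS (3×2), PE[0][1]:
  step 0 · PE0,1: acc=0; fwd→0 fwd↓0
  step 1 · PE0,1: acc=15; fwd→3 fwd↓15
Under OS (2×2), PE[0][1]:
  step 0 · PE0,1: acc=0; fwd→0 fwd↓0
  step 1 · PE0,1: acc=15; fwd→3 fwd↓5
Under RS (2×3), PE[0][1]:
  step 0 · PE0,1: acc=0; fwd→0 fwd↓0
  step 1 · PE0,1: acc=36; fwd→36 fwd↓3

dataflow = RS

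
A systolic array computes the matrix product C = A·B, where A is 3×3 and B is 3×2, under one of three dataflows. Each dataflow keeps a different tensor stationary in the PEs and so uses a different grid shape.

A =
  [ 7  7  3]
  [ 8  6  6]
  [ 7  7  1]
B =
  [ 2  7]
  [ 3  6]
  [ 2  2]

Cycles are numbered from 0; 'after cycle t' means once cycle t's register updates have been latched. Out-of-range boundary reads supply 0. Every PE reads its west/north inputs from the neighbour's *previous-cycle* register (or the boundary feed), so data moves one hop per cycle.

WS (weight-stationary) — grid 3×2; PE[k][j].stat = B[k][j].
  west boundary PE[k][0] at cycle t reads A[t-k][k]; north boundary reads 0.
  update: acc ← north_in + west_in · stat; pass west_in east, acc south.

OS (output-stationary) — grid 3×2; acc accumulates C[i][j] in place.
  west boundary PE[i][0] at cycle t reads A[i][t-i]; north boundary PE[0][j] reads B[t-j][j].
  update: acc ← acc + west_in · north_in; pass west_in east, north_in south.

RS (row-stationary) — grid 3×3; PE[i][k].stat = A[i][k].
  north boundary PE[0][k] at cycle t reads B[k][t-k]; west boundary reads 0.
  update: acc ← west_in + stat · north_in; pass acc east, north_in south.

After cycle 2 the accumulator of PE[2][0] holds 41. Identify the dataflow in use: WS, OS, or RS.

dataflow = WS

— WS: 3×2; PE[2][0] trace:
  t=0 PE[2][0]: acc=0 h=0 v=0
  t=1 PE[2][0]: acc=0 h=0 v=0
  t=2 PE[2][0]: acc=41 h=3 v=41
— OS: 3×2; PE[2][0] trace:
  t=0 PE[2][0]: acc=0 h=0 v=0
  t=1 PE[2][0]: acc=0 h=0 v=0
  t=2 PE[2][0]: acc=14 h=7 v=2
— RS: 3×3; PE[2][0] trace:
  t=0 PE[2][0]: acc=0 h=0 v=0
  t=1 PE[2][0]: acc=0 h=0 v=0
  t=2 PE[2][0]: acc=14 h=14 v=2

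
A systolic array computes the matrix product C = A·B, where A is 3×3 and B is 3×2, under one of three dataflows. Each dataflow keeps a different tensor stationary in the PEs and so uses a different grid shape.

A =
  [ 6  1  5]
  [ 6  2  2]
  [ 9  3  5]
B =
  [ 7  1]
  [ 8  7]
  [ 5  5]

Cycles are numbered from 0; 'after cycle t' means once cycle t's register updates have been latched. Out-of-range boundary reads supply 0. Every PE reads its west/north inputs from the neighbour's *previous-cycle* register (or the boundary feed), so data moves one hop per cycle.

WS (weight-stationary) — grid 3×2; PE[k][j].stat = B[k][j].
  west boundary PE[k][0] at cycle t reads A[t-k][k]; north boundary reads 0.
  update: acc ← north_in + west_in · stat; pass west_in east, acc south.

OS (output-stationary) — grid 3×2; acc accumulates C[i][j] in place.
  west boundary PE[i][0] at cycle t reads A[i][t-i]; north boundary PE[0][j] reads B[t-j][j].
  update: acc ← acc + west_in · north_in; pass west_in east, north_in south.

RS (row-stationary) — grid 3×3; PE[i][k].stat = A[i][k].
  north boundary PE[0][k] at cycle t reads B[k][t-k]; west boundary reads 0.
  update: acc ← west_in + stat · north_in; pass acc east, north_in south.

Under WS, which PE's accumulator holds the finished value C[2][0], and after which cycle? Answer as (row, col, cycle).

(row, col, cycle) = (2, 0, 4)

Under WS, C[2][0] lands at PE[2][0]:
  [0] (2,0) acc=0 (h:0 v:0)
  [1] (2,0) acc=0 (h:0 v:0)
  [2] (2,0) acc=75 (h:5 v:75)
  [3] (2,0) acc=68 (h:2 v:68)
  [4] (2,0) acc=112 (h:5 v:112)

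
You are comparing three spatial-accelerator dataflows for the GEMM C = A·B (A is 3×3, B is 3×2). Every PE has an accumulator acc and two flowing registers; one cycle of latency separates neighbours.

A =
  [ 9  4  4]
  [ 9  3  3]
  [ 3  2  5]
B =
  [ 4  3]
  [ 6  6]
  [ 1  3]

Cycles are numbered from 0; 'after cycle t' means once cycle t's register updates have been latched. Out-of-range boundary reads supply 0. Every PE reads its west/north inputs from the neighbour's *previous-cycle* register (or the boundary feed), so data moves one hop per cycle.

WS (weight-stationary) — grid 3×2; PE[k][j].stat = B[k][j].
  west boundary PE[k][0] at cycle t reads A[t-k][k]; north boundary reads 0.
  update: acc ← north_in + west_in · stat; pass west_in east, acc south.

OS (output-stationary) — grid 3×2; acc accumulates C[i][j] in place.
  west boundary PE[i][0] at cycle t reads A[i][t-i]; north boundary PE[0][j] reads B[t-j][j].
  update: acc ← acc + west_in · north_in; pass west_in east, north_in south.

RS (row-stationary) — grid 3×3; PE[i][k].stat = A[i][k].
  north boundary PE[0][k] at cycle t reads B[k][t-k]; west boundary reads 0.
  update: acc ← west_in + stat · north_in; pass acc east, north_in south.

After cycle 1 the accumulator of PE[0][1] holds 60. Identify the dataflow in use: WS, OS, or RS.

dataflow = RS

WS [3×2] PE[0][1] across cycles:
  0: (0,1).acc=0  regs=<0,0>
  1: (0,1).acc=27  regs=<9,27>
OS [3×2] PE[0][1] across cycles:
  0: (0,1).acc=0  regs=<0,0>
  1: (0,1).acc=27  regs=<9,3>
RS [3×3] PE[0][1] across cycles:
  0: (0,1).acc=0  regs=<0,0>
  1: (0,1).acc=60  regs=<60,6>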